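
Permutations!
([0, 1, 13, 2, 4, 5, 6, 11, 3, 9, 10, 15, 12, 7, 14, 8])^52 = [0, 1, 11, 7, 4, 5, 6, 8, 13, 9, 10, 3, 12, 15, 14, 2]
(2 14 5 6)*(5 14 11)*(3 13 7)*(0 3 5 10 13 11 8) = (14)(0 3 11 10 13 7 5 6 2 8) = [3, 1, 8, 11, 4, 6, 2, 5, 0, 9, 13, 10, 12, 7, 14]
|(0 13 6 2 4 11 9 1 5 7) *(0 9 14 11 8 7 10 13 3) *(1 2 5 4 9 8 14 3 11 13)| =|(0 11 3)(1 4 14 13 6 5 10)(2 9)(7 8)| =42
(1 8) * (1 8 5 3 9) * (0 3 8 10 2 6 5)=(0 3 9 1)(2 6 5 8 10)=[3, 0, 6, 9, 4, 8, 5, 7, 10, 1, 2]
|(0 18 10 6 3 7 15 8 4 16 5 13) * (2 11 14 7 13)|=|(0 18 10 6 3 13)(2 11 14 7 15 8 4 16 5)|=18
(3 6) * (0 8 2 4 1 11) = (0 8 2 4 1 11)(3 6) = [8, 11, 4, 6, 1, 5, 3, 7, 2, 9, 10, 0]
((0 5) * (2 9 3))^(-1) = ((0 5)(2 9 3))^(-1) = (0 5)(2 3 9)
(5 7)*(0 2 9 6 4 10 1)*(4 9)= (0 2 4 10 1)(5 7)(6 9)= [2, 0, 4, 3, 10, 7, 9, 5, 8, 6, 1]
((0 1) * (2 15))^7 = (0 1)(2 15)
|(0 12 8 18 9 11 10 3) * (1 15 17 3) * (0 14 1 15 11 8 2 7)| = 84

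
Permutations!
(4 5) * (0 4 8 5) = (0 4)(5 8) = [4, 1, 2, 3, 0, 8, 6, 7, 5]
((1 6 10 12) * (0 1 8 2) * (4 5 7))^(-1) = (0 2 8 12 10 6 1)(4 7 5)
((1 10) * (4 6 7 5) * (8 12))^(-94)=((1 10)(4 6 7 5)(8 12))^(-94)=(12)(4 7)(5 6)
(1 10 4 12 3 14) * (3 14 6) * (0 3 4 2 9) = [3, 10, 9, 6, 12, 5, 4, 7, 8, 0, 2, 11, 14, 13, 1] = (0 3 6 4 12 14 1 10 2 9)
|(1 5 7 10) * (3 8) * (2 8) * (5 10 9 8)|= 6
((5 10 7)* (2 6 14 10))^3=(2 10)(5 14)(6 7)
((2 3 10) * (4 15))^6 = ((2 3 10)(4 15))^6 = (15)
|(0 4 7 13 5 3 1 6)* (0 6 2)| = |(0 4 7 13 5 3 1 2)| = 8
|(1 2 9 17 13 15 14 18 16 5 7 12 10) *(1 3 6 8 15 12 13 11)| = 60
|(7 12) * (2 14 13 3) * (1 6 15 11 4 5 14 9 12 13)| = |(1 6 15 11 4 5 14)(2 9 12 7 13 3)| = 42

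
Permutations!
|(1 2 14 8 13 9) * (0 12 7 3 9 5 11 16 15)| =14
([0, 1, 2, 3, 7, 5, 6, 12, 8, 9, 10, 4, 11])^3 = [0, 1, 2, 3, 11, 5, 6, 4, 8, 9, 10, 12, 7]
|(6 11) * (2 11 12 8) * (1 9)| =|(1 9)(2 11 6 12 8)| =10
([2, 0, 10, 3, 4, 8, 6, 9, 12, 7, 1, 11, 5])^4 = (5 8 12)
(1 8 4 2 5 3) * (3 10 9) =(1 8 4 2 5 10 9 3) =[0, 8, 5, 1, 2, 10, 6, 7, 4, 3, 9]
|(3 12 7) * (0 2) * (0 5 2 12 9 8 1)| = 14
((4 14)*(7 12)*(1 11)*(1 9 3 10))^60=((1 11 9 3 10)(4 14)(7 12))^60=(14)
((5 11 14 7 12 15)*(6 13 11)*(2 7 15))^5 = (2 12 7)(5 15 14 11 13 6)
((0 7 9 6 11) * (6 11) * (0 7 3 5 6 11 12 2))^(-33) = ((0 3 5 6 11 7 9 12 2))^(-33) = (0 6 9)(2 5 7)(3 11 12)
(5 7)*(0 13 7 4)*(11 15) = (0 13 7 5 4)(11 15) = [13, 1, 2, 3, 0, 4, 6, 5, 8, 9, 10, 15, 12, 7, 14, 11]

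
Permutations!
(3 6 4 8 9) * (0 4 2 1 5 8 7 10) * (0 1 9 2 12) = (0 4 7 10 1 5 8 2 9 3 6 12) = [4, 5, 9, 6, 7, 8, 12, 10, 2, 3, 1, 11, 0]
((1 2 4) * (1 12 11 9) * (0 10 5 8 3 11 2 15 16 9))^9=((0 10 5 8 3 11)(1 15 16 9)(2 4 12))^9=(0 8)(1 15 16 9)(3 10)(5 11)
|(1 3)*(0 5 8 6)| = |(0 5 8 6)(1 3)| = 4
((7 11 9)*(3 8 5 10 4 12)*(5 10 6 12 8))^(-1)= (3 12 6 5)(4 10 8)(7 9 11)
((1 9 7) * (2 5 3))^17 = (1 7 9)(2 3 5)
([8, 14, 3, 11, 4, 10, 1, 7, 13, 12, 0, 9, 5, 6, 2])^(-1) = [10, 6, 14, 2, 4, 12, 13, 7, 0, 11, 5, 3, 9, 8, 1]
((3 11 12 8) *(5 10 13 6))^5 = (3 11 12 8)(5 10 13 6)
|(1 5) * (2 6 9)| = 6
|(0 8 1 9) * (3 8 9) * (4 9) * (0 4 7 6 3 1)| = |(0 7 6 3 8)(4 9)| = 10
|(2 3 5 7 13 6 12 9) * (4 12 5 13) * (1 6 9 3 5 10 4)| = |(1 6 10 4 12 3 13 9 2 5 7)| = 11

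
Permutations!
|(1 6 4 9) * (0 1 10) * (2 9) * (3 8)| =|(0 1 6 4 2 9 10)(3 8)| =14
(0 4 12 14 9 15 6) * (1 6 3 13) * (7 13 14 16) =(0 4 12 16 7 13 1 6)(3 14 9 15) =[4, 6, 2, 14, 12, 5, 0, 13, 8, 15, 10, 11, 16, 1, 9, 3, 7]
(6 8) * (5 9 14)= (5 9 14)(6 8)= [0, 1, 2, 3, 4, 9, 8, 7, 6, 14, 10, 11, 12, 13, 5]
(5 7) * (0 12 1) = (0 12 1)(5 7) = [12, 0, 2, 3, 4, 7, 6, 5, 8, 9, 10, 11, 1]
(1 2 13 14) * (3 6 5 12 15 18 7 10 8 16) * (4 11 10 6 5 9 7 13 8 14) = (1 2 8 16 3 5 12 15 18 13 4 11 10 14)(6 9 7) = [0, 2, 8, 5, 11, 12, 9, 6, 16, 7, 14, 10, 15, 4, 1, 18, 3, 17, 13]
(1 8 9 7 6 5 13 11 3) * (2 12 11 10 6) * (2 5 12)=[0, 8, 2, 1, 4, 13, 12, 5, 9, 7, 6, 3, 11, 10]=(1 8 9 7 5 13 10 6 12 11 3)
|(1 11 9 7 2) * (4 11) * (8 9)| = 7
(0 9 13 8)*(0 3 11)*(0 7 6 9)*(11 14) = (3 14 11 7 6 9 13 8) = [0, 1, 2, 14, 4, 5, 9, 6, 3, 13, 10, 7, 12, 8, 11]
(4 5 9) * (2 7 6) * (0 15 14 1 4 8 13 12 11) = (0 15 14 1 4 5 9 8 13 12 11)(2 7 6) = [15, 4, 7, 3, 5, 9, 2, 6, 13, 8, 10, 0, 11, 12, 1, 14]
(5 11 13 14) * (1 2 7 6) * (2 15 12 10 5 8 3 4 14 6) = (1 15 12 10 5 11 13 6)(2 7)(3 4 14 8) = [0, 15, 7, 4, 14, 11, 1, 2, 3, 9, 5, 13, 10, 6, 8, 12]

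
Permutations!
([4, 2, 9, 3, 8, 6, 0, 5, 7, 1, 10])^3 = [7, 1, 2, 3, 5, 4, 8, 0, 6, 9, 10]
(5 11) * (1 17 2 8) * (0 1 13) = (0 1 17 2 8 13)(5 11) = [1, 17, 8, 3, 4, 11, 6, 7, 13, 9, 10, 5, 12, 0, 14, 15, 16, 2]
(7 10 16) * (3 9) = (3 9)(7 10 16) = [0, 1, 2, 9, 4, 5, 6, 10, 8, 3, 16, 11, 12, 13, 14, 15, 7]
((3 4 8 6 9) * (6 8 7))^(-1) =((3 4 7 6 9))^(-1) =(3 9 6 7 4)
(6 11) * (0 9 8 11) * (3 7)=(0 9 8 11 6)(3 7)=[9, 1, 2, 7, 4, 5, 0, 3, 11, 8, 10, 6]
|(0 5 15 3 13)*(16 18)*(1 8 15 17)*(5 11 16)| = |(0 11 16 18 5 17 1 8 15 3 13)| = 11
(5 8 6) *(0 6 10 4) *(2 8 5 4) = (0 6 4)(2 8 10) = [6, 1, 8, 3, 0, 5, 4, 7, 10, 9, 2]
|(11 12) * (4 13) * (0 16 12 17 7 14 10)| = 8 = |(0 16 12 11 17 7 14 10)(4 13)|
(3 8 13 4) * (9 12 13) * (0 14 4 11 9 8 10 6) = (0 14 4 3 10 6)(9 12 13 11) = [14, 1, 2, 10, 3, 5, 0, 7, 8, 12, 6, 9, 13, 11, 4]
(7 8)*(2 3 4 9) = (2 3 4 9)(7 8) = [0, 1, 3, 4, 9, 5, 6, 8, 7, 2]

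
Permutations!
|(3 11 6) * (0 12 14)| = 3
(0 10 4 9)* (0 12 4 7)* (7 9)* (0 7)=[10, 1, 2, 3, 0, 5, 6, 7, 8, 12, 9, 11, 4]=(0 10 9 12 4)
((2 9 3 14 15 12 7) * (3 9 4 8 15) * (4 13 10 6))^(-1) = (2 7 12 15 8 4 6 10 13)(3 14)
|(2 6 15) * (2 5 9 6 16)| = |(2 16)(5 9 6 15)| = 4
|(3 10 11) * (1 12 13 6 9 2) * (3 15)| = 12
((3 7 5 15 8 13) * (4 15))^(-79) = ((3 7 5 4 15 8 13))^(-79) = (3 8 4 7 13 15 5)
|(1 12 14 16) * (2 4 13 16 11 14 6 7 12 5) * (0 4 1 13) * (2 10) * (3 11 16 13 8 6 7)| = 12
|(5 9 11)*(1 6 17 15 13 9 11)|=6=|(1 6 17 15 13 9)(5 11)|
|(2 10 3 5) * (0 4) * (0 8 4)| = |(2 10 3 5)(4 8)| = 4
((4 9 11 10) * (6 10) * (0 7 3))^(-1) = ((0 7 3)(4 9 11 6 10))^(-1) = (0 3 7)(4 10 6 11 9)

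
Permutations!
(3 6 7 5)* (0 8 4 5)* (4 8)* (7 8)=(0 4 5 3 6 8 7)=[4, 1, 2, 6, 5, 3, 8, 0, 7]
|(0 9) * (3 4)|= |(0 9)(3 4)|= 2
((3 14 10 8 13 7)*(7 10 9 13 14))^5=((3 7)(8 14 9 13 10))^5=(14)(3 7)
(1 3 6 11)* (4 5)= (1 3 6 11)(4 5)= [0, 3, 2, 6, 5, 4, 11, 7, 8, 9, 10, 1]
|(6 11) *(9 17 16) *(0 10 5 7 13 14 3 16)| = |(0 10 5 7 13 14 3 16 9 17)(6 11)| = 10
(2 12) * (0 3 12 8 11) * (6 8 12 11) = (0 3 11)(2 12)(6 8) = [3, 1, 12, 11, 4, 5, 8, 7, 6, 9, 10, 0, 2]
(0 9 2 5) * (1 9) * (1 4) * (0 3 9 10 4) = [0, 10, 5, 9, 1, 3, 6, 7, 8, 2, 4] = (1 10 4)(2 5 3 9)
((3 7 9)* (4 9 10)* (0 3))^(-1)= (0 9 4 10 7 3)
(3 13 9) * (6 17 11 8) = (3 13 9)(6 17 11 8) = [0, 1, 2, 13, 4, 5, 17, 7, 6, 3, 10, 8, 12, 9, 14, 15, 16, 11]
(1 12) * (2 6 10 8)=[0, 12, 6, 3, 4, 5, 10, 7, 2, 9, 8, 11, 1]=(1 12)(2 6 10 8)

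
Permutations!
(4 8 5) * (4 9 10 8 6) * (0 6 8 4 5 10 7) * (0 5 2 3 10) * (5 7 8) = [6, 1, 3, 10, 5, 9, 2, 7, 0, 8, 4] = (0 6 2 3 10 4 5 9 8)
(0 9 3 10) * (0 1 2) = (0 9 3 10 1 2) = [9, 2, 0, 10, 4, 5, 6, 7, 8, 3, 1]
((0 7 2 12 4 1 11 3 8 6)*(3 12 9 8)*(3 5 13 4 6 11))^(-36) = (0 8)(1 4 13 5 3)(2 12)(6 9)(7 11)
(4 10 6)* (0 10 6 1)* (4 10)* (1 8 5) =(0 4 6 10 8 5 1) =[4, 0, 2, 3, 6, 1, 10, 7, 5, 9, 8]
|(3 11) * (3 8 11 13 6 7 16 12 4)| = |(3 13 6 7 16 12 4)(8 11)| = 14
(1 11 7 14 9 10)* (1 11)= (7 14 9 10 11)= [0, 1, 2, 3, 4, 5, 6, 14, 8, 10, 11, 7, 12, 13, 9]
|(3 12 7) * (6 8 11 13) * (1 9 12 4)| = 12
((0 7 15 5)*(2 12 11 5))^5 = ((0 7 15 2 12 11 5))^5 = (0 11 2 7 5 12 15)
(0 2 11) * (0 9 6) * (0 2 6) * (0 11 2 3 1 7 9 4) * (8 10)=[6, 7, 2, 1, 0, 5, 3, 9, 10, 11, 8, 4]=(0 6 3 1 7 9 11 4)(8 10)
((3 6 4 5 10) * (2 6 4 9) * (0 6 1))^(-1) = (0 1 2 9 6)(3 10 5 4)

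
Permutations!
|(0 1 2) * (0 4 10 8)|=6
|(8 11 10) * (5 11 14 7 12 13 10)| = 6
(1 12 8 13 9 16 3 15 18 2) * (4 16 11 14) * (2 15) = (1 12 8 13 9 11 14 4 16 3 2)(15 18) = [0, 12, 1, 2, 16, 5, 6, 7, 13, 11, 10, 14, 8, 9, 4, 18, 3, 17, 15]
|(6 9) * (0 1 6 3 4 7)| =7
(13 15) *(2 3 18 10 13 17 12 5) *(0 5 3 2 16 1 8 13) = [5, 8, 2, 18, 4, 16, 6, 7, 13, 9, 0, 11, 3, 15, 14, 17, 1, 12, 10] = (0 5 16 1 8 13 15 17 12 3 18 10)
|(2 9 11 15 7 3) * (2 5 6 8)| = 9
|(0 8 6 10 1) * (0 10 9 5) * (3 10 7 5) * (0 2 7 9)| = |(0 8 6)(1 9 3 10)(2 7 5)| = 12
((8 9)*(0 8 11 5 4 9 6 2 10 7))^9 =(0 2)(4 9 11 5)(6 7)(8 10)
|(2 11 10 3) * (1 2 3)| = |(1 2 11 10)| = 4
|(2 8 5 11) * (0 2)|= |(0 2 8 5 11)|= 5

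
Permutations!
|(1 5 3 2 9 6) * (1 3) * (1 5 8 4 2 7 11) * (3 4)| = 20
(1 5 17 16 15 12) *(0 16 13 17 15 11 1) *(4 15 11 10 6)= (0 16 10 6 4 15 12)(1 5 11)(13 17)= [16, 5, 2, 3, 15, 11, 4, 7, 8, 9, 6, 1, 0, 17, 14, 12, 10, 13]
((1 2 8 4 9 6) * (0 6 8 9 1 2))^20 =(0 1 4 8 9 2 6)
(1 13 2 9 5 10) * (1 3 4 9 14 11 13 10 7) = (1 10 3 4 9 5 7)(2 14 11 13) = [0, 10, 14, 4, 9, 7, 6, 1, 8, 5, 3, 13, 12, 2, 11]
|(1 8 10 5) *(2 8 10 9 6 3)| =|(1 10 5)(2 8 9 6 3)| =15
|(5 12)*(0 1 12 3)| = |(0 1 12 5 3)| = 5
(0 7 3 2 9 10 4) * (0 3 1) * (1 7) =(0 1)(2 9 10 4 3) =[1, 0, 9, 2, 3, 5, 6, 7, 8, 10, 4]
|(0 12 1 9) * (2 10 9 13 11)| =8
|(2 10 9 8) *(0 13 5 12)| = 4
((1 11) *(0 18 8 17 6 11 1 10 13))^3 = (0 17 10 18 6 13 8 11)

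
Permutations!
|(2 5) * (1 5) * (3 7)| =6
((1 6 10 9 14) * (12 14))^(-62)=((1 6 10 9 12 14))^(-62)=(1 12 10)(6 14 9)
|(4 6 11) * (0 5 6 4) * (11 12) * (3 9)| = |(0 5 6 12 11)(3 9)| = 10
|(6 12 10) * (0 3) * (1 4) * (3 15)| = |(0 15 3)(1 4)(6 12 10)| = 6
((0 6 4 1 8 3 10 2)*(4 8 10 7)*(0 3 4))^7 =(0 3 10 4 6 7 2 1 8)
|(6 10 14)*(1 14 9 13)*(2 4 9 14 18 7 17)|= 24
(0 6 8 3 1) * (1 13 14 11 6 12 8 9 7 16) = (0 12 8 3 13 14 11 6 9 7 16 1) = [12, 0, 2, 13, 4, 5, 9, 16, 3, 7, 10, 6, 8, 14, 11, 15, 1]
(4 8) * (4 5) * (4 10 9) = (4 8 5 10 9) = [0, 1, 2, 3, 8, 10, 6, 7, 5, 4, 9]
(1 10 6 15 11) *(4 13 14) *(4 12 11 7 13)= (1 10 6 15 7 13 14 12 11)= [0, 10, 2, 3, 4, 5, 15, 13, 8, 9, 6, 1, 11, 14, 12, 7]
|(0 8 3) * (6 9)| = 6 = |(0 8 3)(6 9)|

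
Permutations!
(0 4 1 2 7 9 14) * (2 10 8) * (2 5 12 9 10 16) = (0 4 1 16 2 7 10 8 5 12 9 14) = [4, 16, 7, 3, 1, 12, 6, 10, 5, 14, 8, 11, 9, 13, 0, 15, 2]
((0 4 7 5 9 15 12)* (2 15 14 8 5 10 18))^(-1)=(0 12 15 2 18 10 7 4)(5 8 14 9)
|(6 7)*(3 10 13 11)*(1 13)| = |(1 13 11 3 10)(6 7)| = 10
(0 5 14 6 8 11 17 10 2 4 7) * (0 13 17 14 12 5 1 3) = [1, 3, 4, 0, 7, 12, 8, 13, 11, 9, 2, 14, 5, 17, 6, 15, 16, 10] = (0 1 3)(2 4 7 13 17 10)(5 12)(6 8 11 14)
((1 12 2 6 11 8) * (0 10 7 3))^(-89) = ((0 10 7 3)(1 12 2 6 11 8))^(-89) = (0 3 7 10)(1 12 2 6 11 8)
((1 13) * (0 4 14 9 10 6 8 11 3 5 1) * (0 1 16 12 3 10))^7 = ((0 4 14 9)(1 13)(3 5 16 12)(6 8 11 10))^7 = (0 9 14 4)(1 13)(3 12 16 5)(6 10 11 8)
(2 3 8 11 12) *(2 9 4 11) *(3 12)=(2 12 9 4 11 3 8)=[0, 1, 12, 8, 11, 5, 6, 7, 2, 4, 10, 3, 9]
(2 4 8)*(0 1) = (0 1)(2 4 8) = [1, 0, 4, 3, 8, 5, 6, 7, 2]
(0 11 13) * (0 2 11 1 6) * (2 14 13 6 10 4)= (0 1 10 4 2 11 6)(13 14)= [1, 10, 11, 3, 2, 5, 0, 7, 8, 9, 4, 6, 12, 14, 13]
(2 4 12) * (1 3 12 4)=(1 3 12 2)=[0, 3, 1, 12, 4, 5, 6, 7, 8, 9, 10, 11, 2]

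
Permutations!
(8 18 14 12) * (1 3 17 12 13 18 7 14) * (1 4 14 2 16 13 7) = (1 3 17 12 8)(2 16 13 18 4 14 7) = [0, 3, 16, 17, 14, 5, 6, 2, 1, 9, 10, 11, 8, 18, 7, 15, 13, 12, 4]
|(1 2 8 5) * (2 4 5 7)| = |(1 4 5)(2 8 7)| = 3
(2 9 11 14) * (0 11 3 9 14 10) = [11, 1, 14, 9, 4, 5, 6, 7, 8, 3, 0, 10, 12, 13, 2] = (0 11 10)(2 14)(3 9)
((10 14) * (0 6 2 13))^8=(14)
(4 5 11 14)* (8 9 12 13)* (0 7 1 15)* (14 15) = [7, 14, 2, 3, 5, 11, 6, 1, 9, 12, 10, 15, 13, 8, 4, 0] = (0 7 1 14 4 5 11 15)(8 9 12 13)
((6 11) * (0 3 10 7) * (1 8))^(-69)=((0 3 10 7)(1 8)(6 11))^(-69)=(0 7 10 3)(1 8)(6 11)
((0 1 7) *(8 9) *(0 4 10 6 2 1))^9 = (1 10)(2 4)(6 7)(8 9)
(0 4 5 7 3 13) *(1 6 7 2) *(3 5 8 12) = (0 4 8 12 3 13)(1 6 7 5 2) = [4, 6, 1, 13, 8, 2, 7, 5, 12, 9, 10, 11, 3, 0]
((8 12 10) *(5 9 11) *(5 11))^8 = (8 10 12)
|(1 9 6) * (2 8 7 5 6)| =7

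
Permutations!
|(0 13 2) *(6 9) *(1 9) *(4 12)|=6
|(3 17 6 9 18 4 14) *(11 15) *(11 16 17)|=10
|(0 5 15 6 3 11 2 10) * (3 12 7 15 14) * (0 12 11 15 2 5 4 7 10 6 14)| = |(0 4 7 2 6 11 5)(3 15 14)(10 12)| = 42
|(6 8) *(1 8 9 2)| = |(1 8 6 9 2)| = 5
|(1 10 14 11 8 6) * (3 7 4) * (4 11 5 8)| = 12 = |(1 10 14 5 8 6)(3 7 11 4)|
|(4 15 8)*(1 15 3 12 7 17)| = |(1 15 8 4 3 12 7 17)| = 8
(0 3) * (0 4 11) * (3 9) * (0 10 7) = [9, 1, 2, 4, 11, 5, 6, 0, 8, 3, 7, 10] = (0 9 3 4 11 10 7)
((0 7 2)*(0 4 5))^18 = ((0 7 2 4 5))^18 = (0 4 7 5 2)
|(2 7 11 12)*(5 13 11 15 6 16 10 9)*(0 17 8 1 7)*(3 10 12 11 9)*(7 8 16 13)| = 30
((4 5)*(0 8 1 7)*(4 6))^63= (0 7 1 8)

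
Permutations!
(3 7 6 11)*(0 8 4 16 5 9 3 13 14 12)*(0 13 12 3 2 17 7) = [8, 1, 17, 0, 16, 9, 11, 6, 4, 2, 10, 12, 13, 14, 3, 15, 5, 7] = (0 8 4 16 5 9 2 17 7 6 11 12 13 14 3)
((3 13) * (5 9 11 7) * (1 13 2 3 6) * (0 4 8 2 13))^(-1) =((0 4 8 2 3 13 6 1)(5 9 11 7))^(-1) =(0 1 6 13 3 2 8 4)(5 7 11 9)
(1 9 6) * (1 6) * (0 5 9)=(0 5 9 1)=[5, 0, 2, 3, 4, 9, 6, 7, 8, 1]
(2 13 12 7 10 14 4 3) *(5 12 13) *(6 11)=(2 5 12 7 10 14 4 3)(6 11)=[0, 1, 5, 2, 3, 12, 11, 10, 8, 9, 14, 6, 7, 13, 4]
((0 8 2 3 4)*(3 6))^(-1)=(0 4 3 6 2 8)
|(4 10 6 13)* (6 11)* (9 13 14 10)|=12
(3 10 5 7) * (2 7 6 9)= (2 7 3 10 5 6 9)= [0, 1, 7, 10, 4, 6, 9, 3, 8, 2, 5]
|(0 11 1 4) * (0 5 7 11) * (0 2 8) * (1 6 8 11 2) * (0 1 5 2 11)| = 9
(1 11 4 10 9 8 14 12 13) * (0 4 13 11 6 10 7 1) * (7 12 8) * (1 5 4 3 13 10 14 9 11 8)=[3, 6, 2, 13, 12, 4, 14, 5, 9, 7, 11, 10, 8, 0, 1]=(0 3 13)(1 6 14)(4 12 8 9 7 5)(10 11)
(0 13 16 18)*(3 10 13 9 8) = (0 9 8 3 10 13 16 18) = [9, 1, 2, 10, 4, 5, 6, 7, 3, 8, 13, 11, 12, 16, 14, 15, 18, 17, 0]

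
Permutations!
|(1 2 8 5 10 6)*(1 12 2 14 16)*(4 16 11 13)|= 6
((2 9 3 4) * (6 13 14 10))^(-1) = (2 4 3 9)(6 10 14 13)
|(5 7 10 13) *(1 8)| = |(1 8)(5 7 10 13)| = 4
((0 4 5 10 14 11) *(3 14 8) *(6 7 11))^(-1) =((0 4 5 10 8 3 14 6 7 11))^(-1) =(0 11 7 6 14 3 8 10 5 4)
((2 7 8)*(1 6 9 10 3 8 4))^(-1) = (1 4 7 2 8 3 10 9 6)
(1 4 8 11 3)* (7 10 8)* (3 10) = (1 4 7 3)(8 11 10) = [0, 4, 2, 1, 7, 5, 6, 3, 11, 9, 8, 10]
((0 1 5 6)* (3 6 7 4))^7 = ((0 1 5 7 4 3 6))^7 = (7)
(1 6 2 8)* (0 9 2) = (0 9 2 8 1 6) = [9, 6, 8, 3, 4, 5, 0, 7, 1, 2]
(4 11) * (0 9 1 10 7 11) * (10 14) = [9, 14, 2, 3, 0, 5, 6, 11, 8, 1, 7, 4, 12, 13, 10] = (0 9 1 14 10 7 11 4)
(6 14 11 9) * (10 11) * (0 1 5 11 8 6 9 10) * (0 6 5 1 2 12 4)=[2, 1, 12, 3, 0, 11, 14, 7, 5, 9, 8, 10, 4, 13, 6]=(0 2 12 4)(5 11 10 8)(6 14)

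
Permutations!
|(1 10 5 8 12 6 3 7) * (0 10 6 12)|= 4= |(12)(0 10 5 8)(1 6 3 7)|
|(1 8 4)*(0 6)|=6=|(0 6)(1 8 4)|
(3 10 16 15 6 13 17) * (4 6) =(3 10 16 15 4 6 13 17) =[0, 1, 2, 10, 6, 5, 13, 7, 8, 9, 16, 11, 12, 17, 14, 4, 15, 3]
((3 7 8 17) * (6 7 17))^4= ((3 17)(6 7 8))^4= (17)(6 7 8)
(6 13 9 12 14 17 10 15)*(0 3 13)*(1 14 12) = (0 3 13 9 1 14 17 10 15 6) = [3, 14, 2, 13, 4, 5, 0, 7, 8, 1, 15, 11, 12, 9, 17, 6, 16, 10]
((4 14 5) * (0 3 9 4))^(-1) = (0 5 14 4 9 3)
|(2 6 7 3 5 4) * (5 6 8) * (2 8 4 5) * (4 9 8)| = |(2 9 8)(3 6 7)| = 3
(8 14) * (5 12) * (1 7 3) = (1 7 3)(5 12)(8 14) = [0, 7, 2, 1, 4, 12, 6, 3, 14, 9, 10, 11, 5, 13, 8]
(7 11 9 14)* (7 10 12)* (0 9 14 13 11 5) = (0 9 13 11 14 10 12 7 5) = [9, 1, 2, 3, 4, 0, 6, 5, 8, 13, 12, 14, 7, 11, 10]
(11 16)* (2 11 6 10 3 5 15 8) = [0, 1, 11, 5, 4, 15, 10, 7, 2, 9, 3, 16, 12, 13, 14, 8, 6] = (2 11 16 6 10 3 5 15 8)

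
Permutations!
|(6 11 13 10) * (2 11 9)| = |(2 11 13 10 6 9)| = 6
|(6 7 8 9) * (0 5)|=4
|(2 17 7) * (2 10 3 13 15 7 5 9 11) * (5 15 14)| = 11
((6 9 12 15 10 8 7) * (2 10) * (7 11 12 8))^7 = (2 12 8 6 10 15 11 9 7)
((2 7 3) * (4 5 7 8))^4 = (2 7 4)(3 5 8)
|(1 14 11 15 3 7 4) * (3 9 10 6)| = 10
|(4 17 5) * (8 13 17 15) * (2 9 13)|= |(2 9 13 17 5 4 15 8)|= 8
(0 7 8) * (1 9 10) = (0 7 8)(1 9 10) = [7, 9, 2, 3, 4, 5, 6, 8, 0, 10, 1]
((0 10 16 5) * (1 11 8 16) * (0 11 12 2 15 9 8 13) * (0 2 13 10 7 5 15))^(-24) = (16)(0 11 12)(1 2 5)(7 10 13)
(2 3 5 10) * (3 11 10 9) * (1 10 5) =(1 10 2 11 5 9 3) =[0, 10, 11, 1, 4, 9, 6, 7, 8, 3, 2, 5]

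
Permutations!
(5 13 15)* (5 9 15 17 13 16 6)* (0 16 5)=(0 16 6)(9 15)(13 17)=[16, 1, 2, 3, 4, 5, 0, 7, 8, 15, 10, 11, 12, 17, 14, 9, 6, 13]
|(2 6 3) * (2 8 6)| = |(3 8 6)| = 3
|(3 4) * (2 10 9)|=6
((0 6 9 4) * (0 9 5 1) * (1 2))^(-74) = ((0 6 5 2 1)(4 9))^(-74) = (9)(0 6 5 2 1)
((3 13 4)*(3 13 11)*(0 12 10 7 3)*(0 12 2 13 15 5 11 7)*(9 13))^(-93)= ((0 2 9 13 4 15 5 11 12 10)(3 7))^(-93)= (0 11 4 2 12 15 9 10 5 13)(3 7)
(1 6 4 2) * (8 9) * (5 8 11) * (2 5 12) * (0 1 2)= (0 1 6 4 5 8 9 11 12)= [1, 6, 2, 3, 5, 8, 4, 7, 9, 11, 10, 12, 0]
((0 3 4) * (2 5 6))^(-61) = ((0 3 4)(2 5 6))^(-61) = (0 4 3)(2 6 5)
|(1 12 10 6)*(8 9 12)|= 6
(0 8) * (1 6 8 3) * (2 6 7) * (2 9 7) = [3, 2, 6, 1, 4, 5, 8, 9, 0, 7] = (0 3 1 2 6 8)(7 9)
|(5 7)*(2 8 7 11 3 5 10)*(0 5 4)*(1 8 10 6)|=20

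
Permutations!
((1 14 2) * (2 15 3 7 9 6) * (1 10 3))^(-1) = (1 15 14)(2 6 9 7 3 10) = ((1 14 15)(2 10 3 7 9 6))^(-1)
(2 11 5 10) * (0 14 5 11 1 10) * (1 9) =[14, 10, 9, 3, 4, 0, 6, 7, 8, 1, 2, 11, 12, 13, 5] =(0 14 5)(1 10 2 9)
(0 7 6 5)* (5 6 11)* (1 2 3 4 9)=(0 7 11 5)(1 2 3 4 9)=[7, 2, 3, 4, 9, 0, 6, 11, 8, 1, 10, 5]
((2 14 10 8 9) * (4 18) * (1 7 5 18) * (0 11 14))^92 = ((0 11 14 10 8 9 2)(1 7 5 18 4))^92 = (0 11 14 10 8 9 2)(1 5 4 7 18)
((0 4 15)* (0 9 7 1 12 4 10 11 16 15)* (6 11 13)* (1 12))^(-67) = ((0 10 13 6 11 16 15 9 7 12 4))^(-67) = (0 4 12 7 9 15 16 11 6 13 10)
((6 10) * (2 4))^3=((2 4)(6 10))^3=(2 4)(6 10)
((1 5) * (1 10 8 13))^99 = (1 13 8 10 5)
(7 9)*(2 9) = [0, 1, 9, 3, 4, 5, 6, 2, 8, 7] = (2 9 7)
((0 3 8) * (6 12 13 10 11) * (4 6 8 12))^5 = (0 11 13 3 8 10 12)(4 6)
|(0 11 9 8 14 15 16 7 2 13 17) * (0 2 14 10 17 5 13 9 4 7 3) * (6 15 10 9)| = |(0 11 4 7 14 10 17 2 6 15 16 3)(5 13)(8 9)| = 12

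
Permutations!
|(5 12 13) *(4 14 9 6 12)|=7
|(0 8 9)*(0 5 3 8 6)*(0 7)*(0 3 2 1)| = |(0 6 7 3 8 9 5 2 1)| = 9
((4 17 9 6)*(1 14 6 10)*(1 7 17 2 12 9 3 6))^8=((1 14)(2 12 9 10 7 17 3 6 4))^8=(2 4 6 3 17 7 10 9 12)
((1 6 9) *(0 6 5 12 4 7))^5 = ((0 6 9 1 5 12 4 7))^5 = (0 12 9 7 5 6 4 1)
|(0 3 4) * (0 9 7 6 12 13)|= |(0 3 4 9 7 6 12 13)|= 8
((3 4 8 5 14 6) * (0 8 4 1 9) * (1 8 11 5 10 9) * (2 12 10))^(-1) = ((0 11 5 14 6 3 8 2 12 10 9))^(-1) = (0 9 10 12 2 8 3 6 14 5 11)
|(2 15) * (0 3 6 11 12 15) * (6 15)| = |(0 3 15 2)(6 11 12)| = 12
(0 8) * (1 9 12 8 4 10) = (0 4 10 1 9 12 8) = [4, 9, 2, 3, 10, 5, 6, 7, 0, 12, 1, 11, 8]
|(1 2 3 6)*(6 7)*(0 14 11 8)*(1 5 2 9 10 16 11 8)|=15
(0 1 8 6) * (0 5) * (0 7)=[1, 8, 2, 3, 4, 7, 5, 0, 6]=(0 1 8 6 5 7)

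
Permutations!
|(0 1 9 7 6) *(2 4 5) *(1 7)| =6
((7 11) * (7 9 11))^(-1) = (9 11)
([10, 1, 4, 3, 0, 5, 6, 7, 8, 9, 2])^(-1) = (0 4 2 10)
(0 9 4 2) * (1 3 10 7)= (0 9 4 2)(1 3 10 7)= [9, 3, 0, 10, 2, 5, 6, 1, 8, 4, 7]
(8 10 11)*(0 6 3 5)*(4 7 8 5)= [6, 1, 2, 4, 7, 0, 3, 8, 10, 9, 11, 5]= (0 6 3 4 7 8 10 11 5)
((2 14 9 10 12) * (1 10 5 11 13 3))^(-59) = ((1 10 12 2 14 9 5 11 13 3))^(-59) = (1 10 12 2 14 9 5 11 13 3)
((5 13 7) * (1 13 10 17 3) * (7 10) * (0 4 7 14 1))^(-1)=(0 3 17 10 13 1 14 5 7 4)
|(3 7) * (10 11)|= |(3 7)(10 11)|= 2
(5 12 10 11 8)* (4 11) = (4 11 8 5 12 10) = [0, 1, 2, 3, 11, 12, 6, 7, 5, 9, 4, 8, 10]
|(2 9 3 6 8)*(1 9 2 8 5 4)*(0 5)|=|(0 5 4 1 9 3 6)|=7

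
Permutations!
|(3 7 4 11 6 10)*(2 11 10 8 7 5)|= |(2 11 6 8 7 4 10 3 5)|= 9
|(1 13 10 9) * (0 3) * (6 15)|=4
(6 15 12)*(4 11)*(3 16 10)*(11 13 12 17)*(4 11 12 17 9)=(3 16 10)(4 13 17 12 6 15 9)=[0, 1, 2, 16, 13, 5, 15, 7, 8, 4, 3, 11, 6, 17, 14, 9, 10, 12]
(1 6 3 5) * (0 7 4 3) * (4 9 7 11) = [11, 6, 2, 5, 3, 1, 0, 9, 8, 7, 10, 4] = (0 11 4 3 5 1 6)(7 9)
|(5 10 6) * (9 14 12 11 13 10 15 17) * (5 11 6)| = |(5 15 17 9 14 12 6 11 13 10)| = 10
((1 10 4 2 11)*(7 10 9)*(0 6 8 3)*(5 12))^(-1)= ((0 6 8 3)(1 9 7 10 4 2 11)(5 12))^(-1)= (0 3 8 6)(1 11 2 4 10 7 9)(5 12)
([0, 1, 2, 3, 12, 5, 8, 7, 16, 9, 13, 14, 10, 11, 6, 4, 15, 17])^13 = [0, 1, 2, 3, 13, 5, 15, 7, 4, 9, 14, 8, 11, 6, 16, 10, 12, 17]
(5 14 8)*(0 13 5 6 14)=[13, 1, 2, 3, 4, 0, 14, 7, 6, 9, 10, 11, 12, 5, 8]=(0 13 5)(6 14 8)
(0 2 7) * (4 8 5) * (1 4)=(0 2 7)(1 4 8 5)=[2, 4, 7, 3, 8, 1, 6, 0, 5]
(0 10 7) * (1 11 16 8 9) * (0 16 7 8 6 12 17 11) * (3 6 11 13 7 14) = (0 10 8 9 1)(3 6 12 17 13 7 16 11 14) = [10, 0, 2, 6, 4, 5, 12, 16, 9, 1, 8, 14, 17, 7, 3, 15, 11, 13]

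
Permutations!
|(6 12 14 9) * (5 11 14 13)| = 7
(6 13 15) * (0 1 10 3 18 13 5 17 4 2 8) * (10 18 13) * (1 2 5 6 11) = (0 2 8)(1 18 10 3 13 15 11)(4 5 17) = [2, 18, 8, 13, 5, 17, 6, 7, 0, 9, 3, 1, 12, 15, 14, 11, 16, 4, 10]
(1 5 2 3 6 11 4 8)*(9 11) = (1 5 2 3 6 9 11 4 8) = [0, 5, 3, 6, 8, 2, 9, 7, 1, 11, 10, 4]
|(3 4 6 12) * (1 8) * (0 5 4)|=|(0 5 4 6 12 3)(1 8)|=6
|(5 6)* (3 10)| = 2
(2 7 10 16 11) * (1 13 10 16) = (1 13 10)(2 7 16 11) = [0, 13, 7, 3, 4, 5, 6, 16, 8, 9, 1, 2, 12, 10, 14, 15, 11]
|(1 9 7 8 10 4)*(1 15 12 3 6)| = |(1 9 7 8 10 4 15 12 3 6)| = 10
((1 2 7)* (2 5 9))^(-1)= (1 7 2 9 5)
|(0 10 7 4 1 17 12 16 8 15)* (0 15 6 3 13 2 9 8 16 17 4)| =6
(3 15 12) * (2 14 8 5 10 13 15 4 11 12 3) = (2 14 8 5 10 13 15 3 4 11 12) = [0, 1, 14, 4, 11, 10, 6, 7, 5, 9, 13, 12, 2, 15, 8, 3]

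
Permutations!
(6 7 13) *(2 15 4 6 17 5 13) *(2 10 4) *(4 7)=(2 15)(4 6)(5 13 17)(7 10)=[0, 1, 15, 3, 6, 13, 4, 10, 8, 9, 7, 11, 12, 17, 14, 2, 16, 5]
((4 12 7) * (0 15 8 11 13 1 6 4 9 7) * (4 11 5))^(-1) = ((0 15 8 5 4 12)(1 6 11 13)(7 9))^(-1) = (0 12 4 5 8 15)(1 13 11 6)(7 9)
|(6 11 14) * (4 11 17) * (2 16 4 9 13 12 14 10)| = 30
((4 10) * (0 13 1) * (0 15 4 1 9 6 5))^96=((0 13 9 6 5)(1 15 4 10))^96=(15)(0 13 9 6 5)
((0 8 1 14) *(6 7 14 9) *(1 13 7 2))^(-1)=((0 8 13 7 14)(1 9 6 2))^(-1)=(0 14 7 13 8)(1 2 6 9)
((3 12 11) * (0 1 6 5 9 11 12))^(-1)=(12)(0 3 11 9 5 6 1)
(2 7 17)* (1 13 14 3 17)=(1 13 14 3 17 2 7)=[0, 13, 7, 17, 4, 5, 6, 1, 8, 9, 10, 11, 12, 14, 3, 15, 16, 2]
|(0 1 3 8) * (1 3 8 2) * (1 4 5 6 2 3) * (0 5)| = |(0 1 8 5 6 2 4)| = 7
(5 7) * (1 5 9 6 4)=[0, 5, 2, 3, 1, 7, 4, 9, 8, 6]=(1 5 7 9 6 4)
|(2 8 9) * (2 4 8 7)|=6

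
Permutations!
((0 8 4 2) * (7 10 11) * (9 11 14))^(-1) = ((0 8 4 2)(7 10 14 9 11))^(-1) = (0 2 4 8)(7 11 9 14 10)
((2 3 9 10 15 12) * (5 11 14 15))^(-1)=(2 12 15 14 11 5 10 9 3)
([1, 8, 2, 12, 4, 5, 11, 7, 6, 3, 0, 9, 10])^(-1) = [10, 0, 2, 9, 4, 5, 8, 7, 1, 11, 12, 6, 3]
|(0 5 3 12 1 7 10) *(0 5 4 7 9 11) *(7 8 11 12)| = |(0 4 8 11)(1 9 12)(3 7 10 5)| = 12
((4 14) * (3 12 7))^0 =(14)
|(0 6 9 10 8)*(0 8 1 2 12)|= 7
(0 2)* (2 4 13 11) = (0 4 13 11 2) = [4, 1, 0, 3, 13, 5, 6, 7, 8, 9, 10, 2, 12, 11]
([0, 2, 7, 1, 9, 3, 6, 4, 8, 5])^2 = (1 7 9 3 2 4 5)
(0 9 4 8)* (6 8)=(0 9 4 6 8)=[9, 1, 2, 3, 6, 5, 8, 7, 0, 4]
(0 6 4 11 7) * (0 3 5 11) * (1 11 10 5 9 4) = (0 6 1 11 7 3 9 4)(5 10) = [6, 11, 2, 9, 0, 10, 1, 3, 8, 4, 5, 7]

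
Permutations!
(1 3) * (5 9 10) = (1 3)(5 9 10) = [0, 3, 2, 1, 4, 9, 6, 7, 8, 10, 5]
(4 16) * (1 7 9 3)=[0, 7, 2, 1, 16, 5, 6, 9, 8, 3, 10, 11, 12, 13, 14, 15, 4]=(1 7 9 3)(4 16)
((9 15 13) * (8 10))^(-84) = (15)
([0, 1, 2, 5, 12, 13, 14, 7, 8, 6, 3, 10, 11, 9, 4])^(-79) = [0, 1, 2, 5, 12, 13, 14, 7, 8, 6, 3, 10, 11, 9, 4]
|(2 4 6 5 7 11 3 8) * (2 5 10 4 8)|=|(2 8 5 7 11 3)(4 6 10)|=6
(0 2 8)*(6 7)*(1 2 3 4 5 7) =(0 3 4 5 7 6 1 2 8) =[3, 2, 8, 4, 5, 7, 1, 6, 0]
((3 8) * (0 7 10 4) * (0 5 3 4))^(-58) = (0 10 7)(3 4)(5 8) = ((0 7 10)(3 8 4 5))^(-58)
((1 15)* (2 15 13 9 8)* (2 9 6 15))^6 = ((1 13 6 15)(8 9))^6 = (1 6)(13 15)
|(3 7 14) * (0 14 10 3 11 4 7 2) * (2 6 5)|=10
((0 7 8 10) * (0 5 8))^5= (0 7)(5 10 8)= ((0 7)(5 8 10))^5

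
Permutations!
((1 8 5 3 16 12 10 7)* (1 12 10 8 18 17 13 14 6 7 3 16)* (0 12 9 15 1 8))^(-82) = (1 15 9 7 6 14 13 17 18)(3 16 8 10 5)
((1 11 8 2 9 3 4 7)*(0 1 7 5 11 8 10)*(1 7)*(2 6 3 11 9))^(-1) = ((0 7 1 8 6 3 4 5 9 11 10))^(-1) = (0 10 11 9 5 4 3 6 8 1 7)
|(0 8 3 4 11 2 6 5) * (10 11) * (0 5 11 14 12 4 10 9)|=24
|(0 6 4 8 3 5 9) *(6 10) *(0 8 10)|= 12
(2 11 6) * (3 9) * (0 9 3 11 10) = [9, 1, 10, 3, 4, 5, 2, 7, 8, 11, 0, 6] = (0 9 11 6 2 10)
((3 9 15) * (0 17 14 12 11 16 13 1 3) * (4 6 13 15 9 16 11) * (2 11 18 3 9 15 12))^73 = (0 9 13 4 16 18 2 17 15 1 6 12 3 11 14)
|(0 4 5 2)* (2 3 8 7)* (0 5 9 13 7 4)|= |(2 5 3 8 4 9 13 7)|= 8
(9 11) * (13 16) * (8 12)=[0, 1, 2, 3, 4, 5, 6, 7, 12, 11, 10, 9, 8, 16, 14, 15, 13]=(8 12)(9 11)(13 16)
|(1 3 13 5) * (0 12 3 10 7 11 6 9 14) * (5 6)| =|(0 12 3 13 6 9 14)(1 10 7 11 5)| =35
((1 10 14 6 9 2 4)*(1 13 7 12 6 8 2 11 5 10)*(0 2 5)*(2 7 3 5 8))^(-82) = (0 12 9)(2 13 5 14 4 3 10)(6 11 7)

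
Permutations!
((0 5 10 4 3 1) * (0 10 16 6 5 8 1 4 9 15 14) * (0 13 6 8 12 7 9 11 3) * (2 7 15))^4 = (0 13 8 3 15 5 10)(1 4 14 16 11 12 6)(2 7 9)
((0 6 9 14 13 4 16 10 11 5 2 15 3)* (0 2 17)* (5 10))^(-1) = ((0 6 9 14 13 4 16 5 17)(2 15 3)(10 11))^(-1) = (0 17 5 16 4 13 14 9 6)(2 3 15)(10 11)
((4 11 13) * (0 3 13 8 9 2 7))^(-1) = ((0 3 13 4 11 8 9 2 7))^(-1) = (0 7 2 9 8 11 4 13 3)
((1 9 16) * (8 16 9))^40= (1 8 16)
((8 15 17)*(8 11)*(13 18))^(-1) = (8 11 17 15)(13 18)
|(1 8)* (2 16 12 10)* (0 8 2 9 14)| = 9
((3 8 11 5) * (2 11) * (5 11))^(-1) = ((11)(2 5 3 8))^(-1) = (11)(2 8 3 5)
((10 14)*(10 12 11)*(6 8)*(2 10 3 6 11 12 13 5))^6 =(2 10 14 13 5)(3 8)(6 11)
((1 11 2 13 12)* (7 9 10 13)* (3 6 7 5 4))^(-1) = (1 12 13 10 9 7 6 3 4 5 2 11) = ((1 11 2 5 4 3 6 7 9 10 13 12))^(-1)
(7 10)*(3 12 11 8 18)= (3 12 11 8 18)(7 10)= [0, 1, 2, 12, 4, 5, 6, 10, 18, 9, 7, 8, 11, 13, 14, 15, 16, 17, 3]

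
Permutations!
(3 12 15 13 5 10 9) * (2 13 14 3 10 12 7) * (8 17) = (2 13 5 12 15 14 3 7)(8 17)(9 10) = [0, 1, 13, 7, 4, 12, 6, 2, 17, 10, 9, 11, 15, 5, 3, 14, 16, 8]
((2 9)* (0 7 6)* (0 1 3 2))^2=(0 6 3 9 7 1 2)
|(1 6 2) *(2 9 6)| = |(1 2)(6 9)| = 2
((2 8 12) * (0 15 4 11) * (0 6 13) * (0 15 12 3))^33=((0 12 2 8 3)(4 11 6 13 15))^33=(0 8 12 3 2)(4 13 11 15 6)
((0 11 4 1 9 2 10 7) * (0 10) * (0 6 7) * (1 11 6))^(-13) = (0 10 7 6)(1 2 9)(4 11)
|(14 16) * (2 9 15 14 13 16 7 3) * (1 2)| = 14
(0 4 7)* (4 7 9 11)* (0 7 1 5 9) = (0 1 5 9 11 4) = [1, 5, 2, 3, 0, 9, 6, 7, 8, 11, 10, 4]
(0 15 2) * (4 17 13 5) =(0 15 2)(4 17 13 5) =[15, 1, 0, 3, 17, 4, 6, 7, 8, 9, 10, 11, 12, 5, 14, 2, 16, 13]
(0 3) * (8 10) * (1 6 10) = (0 3)(1 6 10 8) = [3, 6, 2, 0, 4, 5, 10, 7, 1, 9, 8]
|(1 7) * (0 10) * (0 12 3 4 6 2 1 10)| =|(1 7 10 12 3 4 6 2)| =8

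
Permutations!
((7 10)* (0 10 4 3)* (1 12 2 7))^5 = (0 7 1 3 2 10 4 12)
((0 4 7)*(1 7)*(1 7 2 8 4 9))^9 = ((0 9 1 2 8 4 7))^9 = (0 1 8 7 9 2 4)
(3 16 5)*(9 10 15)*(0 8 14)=(0 8 14)(3 16 5)(9 10 15)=[8, 1, 2, 16, 4, 3, 6, 7, 14, 10, 15, 11, 12, 13, 0, 9, 5]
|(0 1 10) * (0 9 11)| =|(0 1 10 9 11)| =5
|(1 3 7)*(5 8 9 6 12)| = 15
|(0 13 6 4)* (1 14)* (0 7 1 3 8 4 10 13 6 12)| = 30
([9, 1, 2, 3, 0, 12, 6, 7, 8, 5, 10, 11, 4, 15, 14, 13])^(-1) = [4, 1, 2, 3, 12, 9, 6, 7, 8, 0, 10, 11, 5, 15, 14, 13]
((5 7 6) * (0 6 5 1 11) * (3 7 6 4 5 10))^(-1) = ((0 4 5 6 1 11)(3 7 10))^(-1) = (0 11 1 6 5 4)(3 10 7)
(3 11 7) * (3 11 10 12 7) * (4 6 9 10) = (3 4 6 9 10 12 7 11) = [0, 1, 2, 4, 6, 5, 9, 11, 8, 10, 12, 3, 7]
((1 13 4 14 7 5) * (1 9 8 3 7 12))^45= ((1 13 4 14 12)(3 7 5 9 8))^45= (14)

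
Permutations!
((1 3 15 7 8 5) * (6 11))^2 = ((1 3 15 7 8 5)(6 11))^2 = (1 15 8)(3 7 5)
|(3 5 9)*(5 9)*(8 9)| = |(3 8 9)| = 3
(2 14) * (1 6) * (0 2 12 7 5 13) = (0 2 14 12 7 5 13)(1 6) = [2, 6, 14, 3, 4, 13, 1, 5, 8, 9, 10, 11, 7, 0, 12]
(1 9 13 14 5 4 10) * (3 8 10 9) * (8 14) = [0, 3, 2, 14, 9, 4, 6, 7, 10, 13, 1, 11, 12, 8, 5] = (1 3 14 5 4 9 13 8 10)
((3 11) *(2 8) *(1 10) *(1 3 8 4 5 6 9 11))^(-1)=(1 3 10)(2 8 11 9 6 5 4)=((1 10 3)(2 4 5 6 9 11 8))^(-1)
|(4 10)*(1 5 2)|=|(1 5 2)(4 10)|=6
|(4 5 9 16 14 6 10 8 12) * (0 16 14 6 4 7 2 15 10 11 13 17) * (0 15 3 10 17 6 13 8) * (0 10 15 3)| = |(0 16 13 6 11 8 12 7 2)(3 15 17)(4 5 9 14)| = 36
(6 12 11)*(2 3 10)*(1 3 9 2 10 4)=[0, 3, 9, 4, 1, 5, 12, 7, 8, 2, 10, 6, 11]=(1 3 4)(2 9)(6 12 11)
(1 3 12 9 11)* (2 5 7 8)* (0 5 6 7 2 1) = (0 5 2 6 7 8 1 3 12 9 11) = [5, 3, 6, 12, 4, 2, 7, 8, 1, 11, 10, 0, 9]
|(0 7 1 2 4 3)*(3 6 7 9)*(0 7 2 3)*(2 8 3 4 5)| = |(0 9)(1 4 6 8 3 7)(2 5)| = 6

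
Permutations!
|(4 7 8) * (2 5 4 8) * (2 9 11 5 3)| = 10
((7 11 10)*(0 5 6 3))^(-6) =((0 5 6 3)(7 11 10))^(-6) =(11)(0 6)(3 5)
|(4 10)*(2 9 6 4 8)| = |(2 9 6 4 10 8)| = 6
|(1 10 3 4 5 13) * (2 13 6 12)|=9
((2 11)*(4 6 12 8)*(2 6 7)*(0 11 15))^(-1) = (0 15 2 7 4 8 12 6 11)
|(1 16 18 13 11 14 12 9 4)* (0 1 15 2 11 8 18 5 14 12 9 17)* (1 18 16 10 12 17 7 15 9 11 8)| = |(0 18 13 1 10 12 7 15 2 8 16 5 14 11 17)(4 9)| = 30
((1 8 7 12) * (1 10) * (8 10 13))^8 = (13)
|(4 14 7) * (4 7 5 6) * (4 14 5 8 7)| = |(4 5 6 14 8 7)| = 6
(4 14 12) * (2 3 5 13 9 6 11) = [0, 1, 3, 5, 14, 13, 11, 7, 8, 6, 10, 2, 4, 9, 12] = (2 3 5 13 9 6 11)(4 14 12)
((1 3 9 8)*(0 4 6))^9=(1 3 9 8)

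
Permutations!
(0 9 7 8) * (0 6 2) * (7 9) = (9)(0 7 8 6 2) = [7, 1, 0, 3, 4, 5, 2, 8, 6, 9]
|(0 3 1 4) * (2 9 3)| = |(0 2 9 3 1 4)| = 6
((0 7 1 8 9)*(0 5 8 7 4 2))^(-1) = (0 2 4)(1 7)(5 9 8)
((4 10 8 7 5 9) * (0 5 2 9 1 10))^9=(10)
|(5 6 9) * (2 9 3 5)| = |(2 9)(3 5 6)| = 6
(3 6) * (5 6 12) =(3 12 5 6) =[0, 1, 2, 12, 4, 6, 3, 7, 8, 9, 10, 11, 5]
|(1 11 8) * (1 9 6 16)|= |(1 11 8 9 6 16)|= 6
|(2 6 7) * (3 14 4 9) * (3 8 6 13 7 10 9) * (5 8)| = 15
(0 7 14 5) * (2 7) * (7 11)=(0 2 11 7 14 5)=[2, 1, 11, 3, 4, 0, 6, 14, 8, 9, 10, 7, 12, 13, 5]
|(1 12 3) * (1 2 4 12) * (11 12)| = 5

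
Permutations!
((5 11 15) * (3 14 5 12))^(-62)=((3 14 5 11 15 12))^(-62)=(3 15 5)(11 14 12)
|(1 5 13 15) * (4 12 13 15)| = 3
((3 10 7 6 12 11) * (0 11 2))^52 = ((0 11 3 10 7 6 12 2))^52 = (0 7)(2 10)(3 12)(6 11)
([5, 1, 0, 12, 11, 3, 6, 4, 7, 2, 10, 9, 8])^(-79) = [5, 1, 0, 12, 11, 3, 6, 4, 7, 2, 10, 9, 8]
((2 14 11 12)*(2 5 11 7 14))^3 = (7 14)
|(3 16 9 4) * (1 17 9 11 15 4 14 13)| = |(1 17 9 14 13)(3 16 11 15 4)| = 5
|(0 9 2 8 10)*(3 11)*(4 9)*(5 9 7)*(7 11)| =|(0 4 11 3 7 5 9 2 8 10)| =10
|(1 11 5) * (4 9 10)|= |(1 11 5)(4 9 10)|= 3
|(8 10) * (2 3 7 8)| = |(2 3 7 8 10)| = 5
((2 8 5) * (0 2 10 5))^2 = ((0 2 8)(5 10))^2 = (10)(0 8 2)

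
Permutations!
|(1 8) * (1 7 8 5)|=2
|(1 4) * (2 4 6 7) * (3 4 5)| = 7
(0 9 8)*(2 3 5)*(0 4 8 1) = [9, 0, 3, 5, 8, 2, 6, 7, 4, 1] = (0 9 1)(2 3 5)(4 8)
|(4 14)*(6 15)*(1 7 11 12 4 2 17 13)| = |(1 7 11 12 4 14 2 17 13)(6 15)| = 18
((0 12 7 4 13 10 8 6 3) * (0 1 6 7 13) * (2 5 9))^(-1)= (0 4 7 8 10 13 12)(1 3 6)(2 9 5)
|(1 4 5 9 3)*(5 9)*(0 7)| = |(0 7)(1 4 9 3)| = 4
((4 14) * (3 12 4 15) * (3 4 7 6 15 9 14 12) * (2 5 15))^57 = ((2 5 15 4 12 7 6)(9 14))^57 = (2 5 15 4 12 7 6)(9 14)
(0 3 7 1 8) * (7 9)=[3, 8, 2, 9, 4, 5, 6, 1, 0, 7]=(0 3 9 7 1 8)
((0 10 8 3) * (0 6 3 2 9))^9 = ((0 10 8 2 9)(3 6))^9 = (0 9 2 8 10)(3 6)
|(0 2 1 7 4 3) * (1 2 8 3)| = 3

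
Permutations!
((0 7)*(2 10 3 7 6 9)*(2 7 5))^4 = (10)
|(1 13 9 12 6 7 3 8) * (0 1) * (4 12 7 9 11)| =11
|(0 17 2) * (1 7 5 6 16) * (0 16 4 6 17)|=6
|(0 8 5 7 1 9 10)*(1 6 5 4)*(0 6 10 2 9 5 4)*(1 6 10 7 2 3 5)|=4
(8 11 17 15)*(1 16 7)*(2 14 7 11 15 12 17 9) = (1 16 11 9 2 14 7)(8 15)(12 17) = [0, 16, 14, 3, 4, 5, 6, 1, 15, 2, 10, 9, 17, 13, 7, 8, 11, 12]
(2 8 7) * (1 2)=(1 2 8 7)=[0, 2, 8, 3, 4, 5, 6, 1, 7]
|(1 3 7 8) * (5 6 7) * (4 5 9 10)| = |(1 3 9 10 4 5 6 7 8)| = 9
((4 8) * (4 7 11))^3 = (4 11 7 8)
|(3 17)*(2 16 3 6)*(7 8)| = 10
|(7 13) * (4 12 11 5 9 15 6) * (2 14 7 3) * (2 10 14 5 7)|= 13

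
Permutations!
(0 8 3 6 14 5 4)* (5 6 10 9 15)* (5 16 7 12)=[8, 1, 2, 10, 0, 4, 14, 12, 3, 15, 9, 11, 5, 13, 6, 16, 7]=(0 8 3 10 9 15 16 7 12 5 4)(6 14)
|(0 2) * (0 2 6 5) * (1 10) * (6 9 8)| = |(0 9 8 6 5)(1 10)| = 10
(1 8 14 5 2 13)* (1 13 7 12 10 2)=(1 8 14 5)(2 7 12 10)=[0, 8, 7, 3, 4, 1, 6, 12, 14, 9, 2, 11, 10, 13, 5]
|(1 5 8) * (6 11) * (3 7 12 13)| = |(1 5 8)(3 7 12 13)(6 11)| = 12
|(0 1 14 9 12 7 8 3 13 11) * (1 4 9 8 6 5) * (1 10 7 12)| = |(0 4 9 1 14 8 3 13 11)(5 10 7 6)| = 36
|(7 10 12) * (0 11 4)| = 3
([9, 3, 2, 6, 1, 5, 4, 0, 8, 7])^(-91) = [7, 3, 2, 6, 1, 5, 4, 9, 8, 0]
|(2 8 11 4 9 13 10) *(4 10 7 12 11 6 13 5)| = 24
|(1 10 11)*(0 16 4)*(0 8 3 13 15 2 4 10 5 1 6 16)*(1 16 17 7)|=24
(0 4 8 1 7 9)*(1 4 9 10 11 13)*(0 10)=(0 9 10 11 13 1 7)(4 8)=[9, 7, 2, 3, 8, 5, 6, 0, 4, 10, 11, 13, 12, 1]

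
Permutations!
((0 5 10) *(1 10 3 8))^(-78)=(10)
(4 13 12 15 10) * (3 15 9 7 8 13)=[0, 1, 2, 15, 3, 5, 6, 8, 13, 7, 4, 11, 9, 12, 14, 10]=(3 15 10 4)(7 8 13 12 9)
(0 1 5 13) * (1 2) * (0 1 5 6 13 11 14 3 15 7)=[2, 6, 5, 15, 4, 11, 13, 0, 8, 9, 10, 14, 12, 1, 3, 7]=(0 2 5 11 14 3 15 7)(1 6 13)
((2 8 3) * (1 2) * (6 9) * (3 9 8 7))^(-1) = ((1 2 7 3)(6 8 9))^(-1) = (1 3 7 2)(6 9 8)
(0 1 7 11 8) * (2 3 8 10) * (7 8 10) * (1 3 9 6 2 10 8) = (0 3 8)(2 9 6)(7 11) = [3, 1, 9, 8, 4, 5, 2, 11, 0, 6, 10, 7]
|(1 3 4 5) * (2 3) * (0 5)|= |(0 5 1 2 3 4)|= 6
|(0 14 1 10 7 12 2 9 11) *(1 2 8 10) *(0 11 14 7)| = 15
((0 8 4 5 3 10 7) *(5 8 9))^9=(0 3)(4 8)(5 7)(9 10)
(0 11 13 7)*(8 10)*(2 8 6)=(0 11 13 7)(2 8 10 6)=[11, 1, 8, 3, 4, 5, 2, 0, 10, 9, 6, 13, 12, 7]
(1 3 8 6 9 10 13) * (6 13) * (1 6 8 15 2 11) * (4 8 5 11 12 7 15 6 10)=(1 3 6 9 4 8 13 10 5 11)(2 12 7 15)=[0, 3, 12, 6, 8, 11, 9, 15, 13, 4, 5, 1, 7, 10, 14, 2]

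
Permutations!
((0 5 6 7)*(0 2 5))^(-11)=((2 5 6 7))^(-11)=(2 5 6 7)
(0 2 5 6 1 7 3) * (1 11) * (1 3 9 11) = (0 2 5 6 1 7 9 11 3) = [2, 7, 5, 0, 4, 6, 1, 9, 8, 11, 10, 3]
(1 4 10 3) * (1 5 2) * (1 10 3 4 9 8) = (1 9 8)(2 10 4 3 5) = [0, 9, 10, 5, 3, 2, 6, 7, 1, 8, 4]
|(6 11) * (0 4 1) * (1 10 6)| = 6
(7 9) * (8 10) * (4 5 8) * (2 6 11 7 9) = [0, 1, 6, 3, 5, 8, 11, 2, 10, 9, 4, 7] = (2 6 11 7)(4 5 8 10)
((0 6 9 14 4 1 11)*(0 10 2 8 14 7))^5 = (0 6 9 7)(1 14 2 11 4 8 10)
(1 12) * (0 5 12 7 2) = (0 5 12 1 7 2) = [5, 7, 0, 3, 4, 12, 6, 2, 8, 9, 10, 11, 1]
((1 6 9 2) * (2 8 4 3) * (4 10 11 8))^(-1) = (1 2 3 4 9 6)(8 11 10)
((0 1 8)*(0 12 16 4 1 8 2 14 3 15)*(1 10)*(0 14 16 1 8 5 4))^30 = ((0 5 4 10 8 12 1 2 16)(3 15 14))^30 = (0 10 1)(2 5 8)(4 12 16)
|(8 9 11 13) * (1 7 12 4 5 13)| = |(1 7 12 4 5 13 8 9 11)| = 9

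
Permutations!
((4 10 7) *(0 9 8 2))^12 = ((0 9 8 2)(4 10 7))^12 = (10)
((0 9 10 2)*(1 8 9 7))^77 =((0 7 1 8 9 10 2))^77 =(10)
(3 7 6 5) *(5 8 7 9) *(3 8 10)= (3 9 5 8 7 6 10)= [0, 1, 2, 9, 4, 8, 10, 6, 7, 5, 3]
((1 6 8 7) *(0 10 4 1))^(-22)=(0 7 8 6 1 4 10)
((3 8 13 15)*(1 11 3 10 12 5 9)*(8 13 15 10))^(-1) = (1 9 5 12 10 13 3 11)(8 15)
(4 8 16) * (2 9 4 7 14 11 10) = [0, 1, 9, 3, 8, 5, 6, 14, 16, 4, 2, 10, 12, 13, 11, 15, 7] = (2 9 4 8 16 7 14 11 10)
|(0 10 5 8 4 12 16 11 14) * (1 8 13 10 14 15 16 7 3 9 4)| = |(0 14)(1 8)(3 9 4 12 7)(5 13 10)(11 15 16)| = 30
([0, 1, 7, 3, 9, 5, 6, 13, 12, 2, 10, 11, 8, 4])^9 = (2 9 4 13 7)(8 12)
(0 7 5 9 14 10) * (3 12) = (0 7 5 9 14 10)(3 12) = [7, 1, 2, 12, 4, 9, 6, 5, 8, 14, 0, 11, 3, 13, 10]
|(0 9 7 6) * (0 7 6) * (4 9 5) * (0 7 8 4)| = |(0 5)(4 9 6 8)| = 4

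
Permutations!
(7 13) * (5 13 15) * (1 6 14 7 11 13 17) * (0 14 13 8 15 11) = (0 14 7 11 8 15 5 17 1 6 13) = [14, 6, 2, 3, 4, 17, 13, 11, 15, 9, 10, 8, 12, 0, 7, 5, 16, 1]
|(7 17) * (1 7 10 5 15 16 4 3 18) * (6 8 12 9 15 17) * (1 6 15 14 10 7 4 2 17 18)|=120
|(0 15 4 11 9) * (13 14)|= 10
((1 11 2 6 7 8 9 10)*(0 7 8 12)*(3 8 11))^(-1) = (0 12 7)(1 10 9 8 3)(2 11 6)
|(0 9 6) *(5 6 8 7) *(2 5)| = 7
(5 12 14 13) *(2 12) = (2 12 14 13 5) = [0, 1, 12, 3, 4, 2, 6, 7, 8, 9, 10, 11, 14, 5, 13]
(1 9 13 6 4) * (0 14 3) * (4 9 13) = [14, 13, 2, 0, 1, 5, 9, 7, 8, 4, 10, 11, 12, 6, 3] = (0 14 3)(1 13 6 9 4)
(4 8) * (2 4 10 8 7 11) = (2 4 7 11)(8 10) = [0, 1, 4, 3, 7, 5, 6, 11, 10, 9, 8, 2]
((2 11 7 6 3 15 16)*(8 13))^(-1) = (2 16 15 3 6 7 11)(8 13)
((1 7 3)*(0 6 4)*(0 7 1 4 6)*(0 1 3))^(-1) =((0 1 3 4 7))^(-1) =(0 7 4 3 1)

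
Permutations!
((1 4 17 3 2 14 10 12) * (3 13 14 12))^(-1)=(1 12 2 3 10 14 13 17 4)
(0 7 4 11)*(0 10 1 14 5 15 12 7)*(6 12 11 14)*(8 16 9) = (1 6 12 7 4 14 5 15 11 10)(8 16 9) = [0, 6, 2, 3, 14, 15, 12, 4, 16, 8, 1, 10, 7, 13, 5, 11, 9]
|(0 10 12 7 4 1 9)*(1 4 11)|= 7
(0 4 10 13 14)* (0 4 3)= (0 3)(4 10 13 14)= [3, 1, 2, 0, 10, 5, 6, 7, 8, 9, 13, 11, 12, 14, 4]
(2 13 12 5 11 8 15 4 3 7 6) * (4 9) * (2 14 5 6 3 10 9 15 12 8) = (15)(2 13 8 12 6 14 5 11)(3 7)(4 10 9) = [0, 1, 13, 7, 10, 11, 14, 3, 12, 4, 9, 2, 6, 8, 5, 15]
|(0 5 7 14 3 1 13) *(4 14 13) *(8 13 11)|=|(0 5 7 11 8 13)(1 4 14 3)|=12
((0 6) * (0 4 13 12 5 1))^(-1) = (0 1 5 12 13 4 6)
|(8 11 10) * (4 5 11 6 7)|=|(4 5 11 10 8 6 7)|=7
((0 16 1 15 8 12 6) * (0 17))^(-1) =((0 16 1 15 8 12 6 17))^(-1) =(0 17 6 12 8 15 1 16)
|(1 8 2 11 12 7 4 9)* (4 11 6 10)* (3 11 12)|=14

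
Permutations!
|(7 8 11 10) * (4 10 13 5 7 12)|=15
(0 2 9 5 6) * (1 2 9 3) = (0 9 5 6)(1 2 3) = [9, 2, 3, 1, 4, 6, 0, 7, 8, 5]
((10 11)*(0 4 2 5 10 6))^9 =((0 4 2 5 10 11 6))^9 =(0 2 10 6 4 5 11)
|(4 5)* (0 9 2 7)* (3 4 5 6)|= |(0 9 2 7)(3 4 6)|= 12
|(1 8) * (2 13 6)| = 6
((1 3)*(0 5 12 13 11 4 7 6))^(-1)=(0 6 7 4 11 13 12 5)(1 3)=((0 5 12 13 11 4 7 6)(1 3))^(-1)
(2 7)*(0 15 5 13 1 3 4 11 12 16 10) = (0 15 5 13 1 3 4 11 12 16 10)(2 7) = [15, 3, 7, 4, 11, 13, 6, 2, 8, 9, 0, 12, 16, 1, 14, 5, 10]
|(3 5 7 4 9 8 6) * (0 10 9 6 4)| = |(0 10 9 8 4 6 3 5 7)| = 9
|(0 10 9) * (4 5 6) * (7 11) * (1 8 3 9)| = 6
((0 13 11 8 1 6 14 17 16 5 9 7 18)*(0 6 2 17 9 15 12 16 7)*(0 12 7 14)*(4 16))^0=(18)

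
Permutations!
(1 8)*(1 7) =(1 8 7) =[0, 8, 2, 3, 4, 5, 6, 1, 7]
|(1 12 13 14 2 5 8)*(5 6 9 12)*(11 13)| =21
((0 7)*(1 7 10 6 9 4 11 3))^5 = ((0 10 6 9 4 11 3 1 7))^5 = (0 11 10 3 6 1 9 7 4)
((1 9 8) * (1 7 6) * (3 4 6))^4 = ((1 9 8 7 3 4 6))^4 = (1 3 9 4 8 6 7)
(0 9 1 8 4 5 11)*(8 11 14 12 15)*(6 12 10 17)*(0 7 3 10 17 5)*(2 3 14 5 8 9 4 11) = (0 4)(1 2 3 10 8 11 7 14 17 6 12 15 9) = [4, 2, 3, 10, 0, 5, 12, 14, 11, 1, 8, 7, 15, 13, 17, 9, 16, 6]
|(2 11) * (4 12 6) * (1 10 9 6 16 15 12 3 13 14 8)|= 18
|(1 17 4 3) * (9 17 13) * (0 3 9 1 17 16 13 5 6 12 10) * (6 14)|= 13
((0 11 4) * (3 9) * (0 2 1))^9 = (0 1 2 4 11)(3 9)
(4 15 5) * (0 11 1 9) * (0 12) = (0 11 1 9 12)(4 15 5) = [11, 9, 2, 3, 15, 4, 6, 7, 8, 12, 10, 1, 0, 13, 14, 5]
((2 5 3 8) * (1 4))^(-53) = ((1 4)(2 5 3 8))^(-53) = (1 4)(2 8 3 5)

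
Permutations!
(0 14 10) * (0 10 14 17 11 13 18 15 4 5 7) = (0 17 11 13 18 15 4 5 7) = [17, 1, 2, 3, 5, 7, 6, 0, 8, 9, 10, 13, 12, 18, 14, 4, 16, 11, 15]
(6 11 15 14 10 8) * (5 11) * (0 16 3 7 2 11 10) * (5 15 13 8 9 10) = [16, 1, 11, 7, 4, 5, 15, 2, 6, 10, 9, 13, 12, 8, 0, 14, 3] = (0 16 3 7 2 11 13 8 6 15 14)(9 10)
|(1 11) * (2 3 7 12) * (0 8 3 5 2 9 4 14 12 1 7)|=12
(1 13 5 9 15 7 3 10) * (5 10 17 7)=(1 13 10)(3 17 7)(5 9 15)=[0, 13, 2, 17, 4, 9, 6, 3, 8, 15, 1, 11, 12, 10, 14, 5, 16, 7]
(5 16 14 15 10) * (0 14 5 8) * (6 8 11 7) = (0 14 15 10 11 7 6 8)(5 16) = [14, 1, 2, 3, 4, 16, 8, 6, 0, 9, 11, 7, 12, 13, 15, 10, 5]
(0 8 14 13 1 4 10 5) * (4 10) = (0 8 14 13 1 10 5) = [8, 10, 2, 3, 4, 0, 6, 7, 14, 9, 5, 11, 12, 1, 13]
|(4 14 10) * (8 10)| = |(4 14 8 10)| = 4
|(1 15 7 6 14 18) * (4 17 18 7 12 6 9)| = 10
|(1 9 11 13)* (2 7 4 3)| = 4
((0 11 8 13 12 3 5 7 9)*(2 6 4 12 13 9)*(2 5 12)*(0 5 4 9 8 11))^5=(13)(2 4 7 5 9 6)(3 12)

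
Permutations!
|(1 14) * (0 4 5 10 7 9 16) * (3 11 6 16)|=10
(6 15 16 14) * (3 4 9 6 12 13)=(3 4 9 6 15 16 14 12 13)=[0, 1, 2, 4, 9, 5, 15, 7, 8, 6, 10, 11, 13, 3, 12, 16, 14]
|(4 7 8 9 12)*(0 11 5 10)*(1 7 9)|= |(0 11 5 10)(1 7 8)(4 9 12)|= 12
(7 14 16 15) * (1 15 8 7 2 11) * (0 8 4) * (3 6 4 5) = (0 8 7 14 16 5 3 6 4)(1 15 2 11) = [8, 15, 11, 6, 0, 3, 4, 14, 7, 9, 10, 1, 12, 13, 16, 2, 5]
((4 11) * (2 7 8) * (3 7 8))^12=((2 8)(3 7)(4 11))^12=(11)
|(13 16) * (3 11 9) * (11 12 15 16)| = 7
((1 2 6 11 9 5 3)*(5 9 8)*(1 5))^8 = (1 11 2 8 6)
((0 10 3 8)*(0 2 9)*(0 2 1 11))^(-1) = (0 11 1 8 3 10)(2 9)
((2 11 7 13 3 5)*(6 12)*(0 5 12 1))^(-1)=(0 1 6 12 3 13 7 11 2 5)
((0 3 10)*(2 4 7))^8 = ((0 3 10)(2 4 7))^8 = (0 10 3)(2 7 4)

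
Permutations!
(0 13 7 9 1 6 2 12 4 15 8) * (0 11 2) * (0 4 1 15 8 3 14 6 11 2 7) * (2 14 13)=(0 2 12 1 11 7 9 15 3 13)(4 8 14 6)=[2, 11, 12, 13, 8, 5, 4, 9, 14, 15, 10, 7, 1, 0, 6, 3]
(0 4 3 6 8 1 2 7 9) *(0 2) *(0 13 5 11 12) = (0 4 3 6 8 1 13 5 11 12)(2 7 9) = [4, 13, 7, 6, 3, 11, 8, 9, 1, 2, 10, 12, 0, 5]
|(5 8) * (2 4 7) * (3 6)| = 6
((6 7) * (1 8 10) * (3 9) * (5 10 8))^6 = (10)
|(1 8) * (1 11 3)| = 4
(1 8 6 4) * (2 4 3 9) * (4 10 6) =(1 8 4)(2 10 6 3 9) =[0, 8, 10, 9, 1, 5, 3, 7, 4, 2, 6]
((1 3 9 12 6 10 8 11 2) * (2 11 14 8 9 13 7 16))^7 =((1 3 13 7 16 2)(6 10 9 12)(8 14))^7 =(1 3 13 7 16 2)(6 12 9 10)(8 14)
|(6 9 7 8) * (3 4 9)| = 6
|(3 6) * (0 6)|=3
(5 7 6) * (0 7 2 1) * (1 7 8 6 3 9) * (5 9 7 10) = (0 8 6 9 1)(2 10 5)(3 7) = [8, 0, 10, 7, 4, 2, 9, 3, 6, 1, 5]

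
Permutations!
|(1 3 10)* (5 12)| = 6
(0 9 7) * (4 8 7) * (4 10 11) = (0 9 10 11 4 8 7) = [9, 1, 2, 3, 8, 5, 6, 0, 7, 10, 11, 4]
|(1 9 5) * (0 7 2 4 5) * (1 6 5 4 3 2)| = 4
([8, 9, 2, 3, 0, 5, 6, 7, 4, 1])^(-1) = (0 4 8)(1 9)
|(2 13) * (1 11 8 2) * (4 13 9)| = 7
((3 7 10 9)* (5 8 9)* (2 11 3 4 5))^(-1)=((2 11 3 7 10)(4 5 8 9))^(-1)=(2 10 7 3 11)(4 9 8 5)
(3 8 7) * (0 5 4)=(0 5 4)(3 8 7)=[5, 1, 2, 8, 0, 4, 6, 3, 7]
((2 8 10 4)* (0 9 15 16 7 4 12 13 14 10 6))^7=(0 8 4 16 9 6 2 7 15)(10 14 13 12)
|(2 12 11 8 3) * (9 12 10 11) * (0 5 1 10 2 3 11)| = 4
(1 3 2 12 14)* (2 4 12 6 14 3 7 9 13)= (1 7 9 13 2 6 14)(3 4 12)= [0, 7, 6, 4, 12, 5, 14, 9, 8, 13, 10, 11, 3, 2, 1]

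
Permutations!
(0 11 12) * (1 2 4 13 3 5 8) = [11, 2, 4, 5, 13, 8, 6, 7, 1, 9, 10, 12, 0, 3] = (0 11 12)(1 2 4 13 3 5 8)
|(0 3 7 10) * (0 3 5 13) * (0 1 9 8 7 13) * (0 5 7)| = 8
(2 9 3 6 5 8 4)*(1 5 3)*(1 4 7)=(1 5 8 7)(2 9 4)(3 6)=[0, 5, 9, 6, 2, 8, 3, 1, 7, 4]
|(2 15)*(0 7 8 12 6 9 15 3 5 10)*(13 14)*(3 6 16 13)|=20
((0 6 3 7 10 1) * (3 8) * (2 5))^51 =((0 6 8 3 7 10 1)(2 5))^51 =(0 8 7 1 6 3 10)(2 5)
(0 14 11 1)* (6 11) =[14, 0, 2, 3, 4, 5, 11, 7, 8, 9, 10, 1, 12, 13, 6] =(0 14 6 11 1)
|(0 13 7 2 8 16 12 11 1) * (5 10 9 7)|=|(0 13 5 10 9 7 2 8 16 12 11 1)|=12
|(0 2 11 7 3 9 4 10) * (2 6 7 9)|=9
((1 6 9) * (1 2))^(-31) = ((1 6 9 2))^(-31) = (1 6 9 2)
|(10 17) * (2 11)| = 2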